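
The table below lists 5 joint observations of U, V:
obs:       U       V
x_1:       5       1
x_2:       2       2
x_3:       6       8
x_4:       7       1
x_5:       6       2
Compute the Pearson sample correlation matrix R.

Step 1 — column means:
  mean(U) = (5 + 2 + 6 + 7 + 6) / 5 = 26/5 = 5.2
  mean(V) = (1 + 2 + 8 + 1 + 2) / 5 = 14/5 = 2.8

Step 2 — sample variances and covariances s[i,j] = (1/(n-1)) · Σ_k (x_{k,i} - mean_i) · (x_{k,j} - mean_j), with n-1 = 4:
  s[U,U] = ((-0.2)·(-0.2) + (-3.2)·(-3.2) + (0.8)·(0.8) + (1.8)·(1.8) + (0.8)·(0.8)) / 4 = 14.8/4 = 3.7
  s[U,V] = ((-0.2)·(-1.8) + (-3.2)·(-0.8) + (0.8)·(5.2) + (1.8)·(-1.8) + (0.8)·(-0.8)) / 4 = 3.2/4 = 0.8
  s[V,V] = ((-1.8)·(-1.8) + (-0.8)·(-0.8) + (5.2)·(5.2) + (-1.8)·(-1.8) + (-0.8)·(-0.8)) / 4 = 34.8/4 = 8.7
  Sample standard deviations s_i = √(s[i,i]):
  s(U) = √(3.7) = 1.9235
  s(V) = √(8.7) = 2.9496

Step 3 — r_{ij} = s_{ij} / (s_i · s_j):
  r[U,U] = 1 (diagonal).
  r[U,V] = 0.8 / (1.9235 · 2.9496) = 0.8 / 5.6736 = 0.141
  r[V,V] = 1 (diagonal).

R is symmetric with unit diagonal. Assembling:

R = [[1, 0.141],
 [0.141, 1]]


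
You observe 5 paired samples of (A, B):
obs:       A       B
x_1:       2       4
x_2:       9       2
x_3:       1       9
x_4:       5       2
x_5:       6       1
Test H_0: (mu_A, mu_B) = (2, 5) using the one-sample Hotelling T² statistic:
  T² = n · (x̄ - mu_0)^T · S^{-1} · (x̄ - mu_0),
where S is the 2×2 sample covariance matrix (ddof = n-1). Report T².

Step 1 — sample mean vector:
  mean(A) = (2 + 9 + 1 + 5 + 6) / 5 = 23/5 = 4.6
  mean(B) = (4 + 2 + 9 + 2 + 1) / 5 = 18/5 = 3.6
  x̄ = (4.6, 3.6),  deviation x̄ - mu_0 = (4.6, 3.6) - (2, 5) = (2.6, -1.4).

Step 2 — sample covariance matrix, S[i,j] = (1/(n-1)) · Σ_k (x_{k,i} - mean_i) · (x_{k,j} - mean_j), divisor n-1 = 4:
  S[A,A] = ((-2.6)·(-2.6) + (4.4)·(4.4) + (-3.6)·(-3.6) + (0.4)·(0.4) + (1.4)·(1.4)) / 4 = 41.2/4 = 10.3
  S[A,B] = ((-2.6)·(0.4) + (4.4)·(-1.6) + (-3.6)·(5.4) + (0.4)·(-1.6) + (1.4)·(-2.6)) / 4 = -31.8/4 = -7.95
  S[B,B] = ((0.4)·(0.4) + (-1.6)·(-1.6) + (5.4)·(5.4) + (-1.6)·(-1.6) + (-2.6)·(-2.6)) / 4 = 41.2/4 = 10.3
  S = [[10.3, -7.95],
 [-7.95, 10.3]].

Step 3 — invert S. det(S) = 10.3·10.3 - (-7.95)² = 42.8875.
  S^{-1} = (1/det) · [[d, -b], [-b, a]] = [[0.2402, 0.1854],
 [0.1854, 0.2402]].

Step 4 — quadratic form (x̄ - mu_0)^T · S^{-1} · (x̄ - mu_0):
  S^{-1} · (x̄ - mu_0) = (0.3649, 0.1457),
  (x̄ - mu_0)^T · [...] = (2.6)·(0.3649) + (-1.4)·(0.1457) = 0.7447.

Step 5 — scale by n: T² = 5 · 0.7447 = 3.7237.

T² ≈ 3.7237


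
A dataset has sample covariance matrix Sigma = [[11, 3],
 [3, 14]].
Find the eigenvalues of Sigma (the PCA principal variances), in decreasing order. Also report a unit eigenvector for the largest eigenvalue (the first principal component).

Step 1 — characteristic polynomial of 2×2 Sigma:
  det(Sigma - λI) = λ² - trace · λ + det = 0.
  trace = 11 + 14 = 25, det = 11·14 - (3)² = 145.
Step 2 — discriminant:
  Δ = trace² - 4·det = 625 - 580 = 45.
Step 3 — eigenvalues:
  λ = (trace ± √Δ)/2 = (25 ± 6.7082)/2,
  λ_1 = 15.8541,  λ_2 = 9.1459.

Step 4 — unit eigenvector for λ_1: solve (Sigma - λ_1 I)v = 0. First row:
  (11 - 15.8541)·v_x + (3)·v_y = 0, i.e. (-4.8541)·v_x + (3)·v_y = 0,
  so v ∝ (b, λ_1 - a) = (3, 4.8541) = u.
  ||u|| = √((3)² + (4.8541)²) = √(32.5623) ≈ 5.7063,
  v_1 = u/||u|| ≈ (0.5257, 0.8507) (||v_1|| = 1).

λ_1 = 15.8541,  λ_2 = 9.1459;  v_1 ≈ (0.5257, 0.8507)


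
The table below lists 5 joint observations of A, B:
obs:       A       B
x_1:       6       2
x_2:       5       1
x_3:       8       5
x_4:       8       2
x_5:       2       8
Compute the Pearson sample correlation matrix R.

Step 1 — column means:
  mean(A) = (6 + 5 + 8 + 8 + 2) / 5 = 29/5 = 5.8
  mean(B) = (2 + 1 + 5 + 2 + 8) / 5 = 18/5 = 3.6

Step 2 — sample variances and covariances s[i,j] = (1/(n-1)) · Σ_k (x_{k,i} - mean_i) · (x_{k,j} - mean_j), with n-1 = 4:
  s[A,A] = ((0.2)·(0.2) + (-0.8)·(-0.8) + (2.2)·(2.2) + (2.2)·(2.2) + (-3.8)·(-3.8)) / 4 = 24.8/4 = 6.2
  s[A,B] = ((0.2)·(-1.6) + (-0.8)·(-2.6) + (2.2)·(1.4) + (2.2)·(-1.6) + (-3.8)·(4.4)) / 4 = -15.4/4 = -3.85
  s[B,B] = ((-1.6)·(-1.6) + (-2.6)·(-2.6) + (1.4)·(1.4) + (-1.6)·(-1.6) + (4.4)·(4.4)) / 4 = 33.2/4 = 8.3
  Sample standard deviations s_i = √(s[i,i]):
  s(A) = √(6.2) = 2.49
  s(B) = √(8.3) = 2.881

Step 3 — r_{ij} = s_{ij} / (s_i · s_j):
  r[A,A] = 1 (diagonal).
  r[A,B] = -3.85 / (2.49 · 2.881) = -3.85 / 7.1736 = -0.5367
  r[B,B] = 1 (diagonal).

R is symmetric with unit diagonal. Assembling:

R = [[1, -0.5367],
 [-0.5367, 1]]


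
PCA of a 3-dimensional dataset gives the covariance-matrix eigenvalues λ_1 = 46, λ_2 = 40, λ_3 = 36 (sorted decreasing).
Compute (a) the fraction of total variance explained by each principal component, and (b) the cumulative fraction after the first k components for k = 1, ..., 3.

Step 1 — total variance = trace(Sigma) = Σ λ_i = 46 + 40 + 36 = 122.

Step 2 — fraction explained by component i = λ_i / Σ λ:
  PC1: 46/122 = 0.377
  PC2: 40/122 = 0.3279
  PC3: 36/122 = 0.2951

Step 3 — cumulative fraction after k components = (λ_1 + ... + λ_k) / Σ λ:
  k = 1: 46/122 = 0.377
  k = 2: (46 + 40)/122 = 86/122 = 0.7049
  k = 3: (46 + 40 + 36)/122 = 122/122 = 1

Summary (fraction, with percent):

explained: PC1 0.377 (37.7%), PC2 0.3279 (32.79%), PC3 0.2951 (29.51%);  cumulative: 0.377, 0.7049, 1


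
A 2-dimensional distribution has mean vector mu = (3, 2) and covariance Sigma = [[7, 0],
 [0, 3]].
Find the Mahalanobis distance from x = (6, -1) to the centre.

Step 1 — centre the observation: (x - mu) = (3, -3).

Step 2 — invert Sigma. det(Sigma) = 7·3 - (0)² = 21.
  Sigma^{-1} = (1/det) · [[d, -b], [-b, a]] = [[0.1429, 0],
 [0, 0.3333]].

Step 3 — form the quadratic (x - mu)^T · Sigma^{-1} · (x - mu):
  Sigma^{-1} · (x - mu) = (0.4286, -1).
  (x - mu)^T · [Sigma^{-1} · (x - mu)] = (3)·(0.4286) + (-3)·(-1) = 4.2857.

Step 4 — take square root: d = √(4.2857) ≈ 2.0702.

d(x, mu) = √(4.2857) ≈ 2.0702


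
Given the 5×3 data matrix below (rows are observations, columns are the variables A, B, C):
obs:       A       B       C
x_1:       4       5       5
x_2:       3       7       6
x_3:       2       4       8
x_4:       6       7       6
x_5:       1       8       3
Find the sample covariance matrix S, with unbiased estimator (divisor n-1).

Step 1 — column means:
  mean(A) = (4 + 3 + 2 + 6 + 1) / 5 = 16/5 = 3.2
  mean(B) = (5 + 7 + 4 + 7 + 8) / 5 = 31/5 = 6.2
  mean(C) = (5 + 6 + 8 + 6 + 3) / 5 = 28/5 = 5.6

Step 2 — sample covariance S[i,j] = (1/(n-1)) · Σ_k (x_{k,i} - mean_i) · (x_{k,j} - mean_j), with n-1 = 4.
  S[A,A] = ((0.8)·(0.8) + (-0.2)·(-0.2) + (-1.2)·(-1.2) + (2.8)·(2.8) + (-2.2)·(-2.2)) / 4 = 14.8/4 = 3.7
  S[A,B] = ((0.8)·(-1.2) + (-0.2)·(0.8) + (-1.2)·(-2.2) + (2.8)·(0.8) + (-2.2)·(1.8)) / 4 = -0.2/4 = -0.05
  S[A,C] = ((0.8)·(-0.6) + (-0.2)·(0.4) + (-1.2)·(2.4) + (2.8)·(0.4) + (-2.2)·(-2.6)) / 4 = 3.4/4 = 0.85
  S[B,B] = ((-1.2)·(-1.2) + (0.8)·(0.8) + (-2.2)·(-2.2) + (0.8)·(0.8) + (1.8)·(1.8)) / 4 = 10.8/4 = 2.7
  S[B,C] = ((-1.2)·(-0.6) + (0.8)·(0.4) + (-2.2)·(2.4) + (0.8)·(0.4) + (1.8)·(-2.6)) / 4 = -8.6/4 = -2.15
  S[C,C] = ((-0.6)·(-0.6) + (0.4)·(0.4) + (2.4)·(2.4) + (0.4)·(0.4) + (-2.6)·(-2.6)) / 4 = 13.2/4 = 3.3

S is symmetric (S[j,i] = S[i,j]). Assembling:

S = [[3.7, -0.05, 0.85],
 [-0.05, 2.7, -2.15],
 [0.85, -2.15, 3.3]]


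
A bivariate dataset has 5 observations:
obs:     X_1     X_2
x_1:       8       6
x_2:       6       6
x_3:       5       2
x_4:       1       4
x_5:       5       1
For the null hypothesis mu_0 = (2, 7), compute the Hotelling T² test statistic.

Step 1 — sample mean vector:
  mean(X_1) = (8 + 6 + 5 + 1 + 5) / 5 = 25/5 = 5
  mean(X_2) = (6 + 6 + 2 + 4 + 1) / 5 = 19/5 = 3.8
  x̄ = (5, 3.8),  deviation x̄ - mu_0 = (5, 3.8) - (2, 7) = (3, -3.2).

Step 2 — sample covariance matrix, S[i,j] = (1/(n-1)) · Σ_k (x_{k,i} - mean_i) · (x_{k,j} - mean_j), divisor n-1 = 4:
  S[X_1,X_1] = ((3)·(3) + (1)·(1) + (0)·(0) + (-4)·(-4) + (0)·(0)) / 4 = 26/4 = 6.5
  S[X_1,X_2] = ((3)·(2.2) + (1)·(2.2) + (0)·(-1.8) + (-4)·(0.2) + (0)·(-2.8)) / 4 = 8/4 = 2
  S[X_2,X_2] = ((2.2)·(2.2) + (2.2)·(2.2) + (-1.8)·(-1.8) + (0.2)·(0.2) + (-2.8)·(-2.8)) / 4 = 20.8/4 = 5.2
  S = [[6.5, 2],
 [2, 5.2]].

Step 3 — invert S. det(S) = 6.5·5.2 - (2)² = 29.8.
  S^{-1} = (1/det) · [[d, -b], [-b, a]] = [[0.1745, -0.0671],
 [-0.0671, 0.2181]].

Step 4 — quadratic form (x̄ - mu_0)^T · S^{-1} · (x̄ - mu_0):
  S^{-1} · (x̄ - mu_0) = (0.7383, -0.8993),
  (x̄ - mu_0)^T · [...] = (3)·(0.7383) + (-3.2)·(-0.8993) = 5.0926.

Step 5 — scale by n: T² = 5 · 5.0926 = 25.4631.

T² ≈ 25.4631


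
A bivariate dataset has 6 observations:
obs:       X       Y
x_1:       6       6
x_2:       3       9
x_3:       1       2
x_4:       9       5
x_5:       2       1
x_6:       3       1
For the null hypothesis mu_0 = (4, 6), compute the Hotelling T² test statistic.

Step 1 — sample mean vector:
  mean(X) = (6 + 3 + 1 + 9 + 2 + 3) / 6 = 24/6 = 4
  mean(Y) = (6 + 9 + 2 + 5 + 1 + 1) / 6 = 24/6 = 4
  x̄ = (4, 4),  deviation x̄ - mu_0 = (4, 4) - (4, 6) = (0, -2).

Step 2 — sample covariance matrix, S[i,j] = (1/(n-1)) · Σ_k (x_{k,i} - mean_i) · (x_{k,j} - mean_j), divisor n-1 = 5:
  S[X,X] = ((2)·(2) + (-1)·(-1) + (-3)·(-3) + (5)·(5) + (-2)·(-2) + (-1)·(-1)) / 5 = 44/5 = 8.8
  S[X,Y] = ((2)·(2) + (-1)·(5) + (-3)·(-2) + (5)·(1) + (-2)·(-3) + (-1)·(-3)) / 5 = 19/5 = 3.8
  S[Y,Y] = ((2)·(2) + (5)·(5) + (-2)·(-2) + (1)·(1) + (-3)·(-3) + (-3)·(-3)) / 5 = 52/5 = 10.4
  S = [[8.8, 3.8],
 [3.8, 10.4]].

Step 3 — invert S. det(S) = 8.8·10.4 - (3.8)² = 77.08.
  S^{-1} = (1/det) · [[d, -b], [-b, a]] = [[0.1349, -0.0493],
 [-0.0493, 0.1142]].

Step 4 — quadratic form (x̄ - mu_0)^T · S^{-1} · (x̄ - mu_0):
  S^{-1} · (x̄ - mu_0) = (0.0986, -0.2283),
  (x̄ - mu_0)^T · [...] = (0)·(0.0986) + (-2)·(-0.2283) = 0.4567.

Step 5 — scale by n: T² = 6 · 0.4567 = 2.74.

T² ≈ 2.74


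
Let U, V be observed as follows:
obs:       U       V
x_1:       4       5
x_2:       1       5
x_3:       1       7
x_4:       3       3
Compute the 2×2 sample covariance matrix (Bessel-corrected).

Step 1 — column means:
  mean(U) = (4 + 1 + 1 + 3) / 4 = 9/4 = 2.25
  mean(V) = (5 + 5 + 7 + 3) / 4 = 20/4 = 5

Step 2 — sample covariance S[i,j] = (1/(n-1)) · Σ_k (x_{k,i} - mean_i) · (x_{k,j} - mean_j), with n-1 = 3.
  S[U,U] = ((1.75)·(1.75) + (-1.25)·(-1.25) + (-1.25)·(-1.25) + (0.75)·(0.75)) / 3 = 6.75/3 = 2.25
  S[U,V] = ((1.75)·(0) + (-1.25)·(0) + (-1.25)·(2) + (0.75)·(-2)) / 3 = -4/3 = -1.3333
  S[V,V] = ((0)·(0) + (0)·(0) + (2)·(2) + (-2)·(-2)) / 3 = 8/3 = 2.6667

S is symmetric (S[j,i] = S[i,j]). Assembling:

S = [[2.25, -1.3333],
 [-1.3333, 2.6667]]


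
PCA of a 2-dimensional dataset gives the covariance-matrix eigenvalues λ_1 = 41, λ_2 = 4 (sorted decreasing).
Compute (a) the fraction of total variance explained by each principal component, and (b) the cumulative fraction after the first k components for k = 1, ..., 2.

Step 1 — total variance = trace(Sigma) = Σ λ_i = 41 + 4 = 45.

Step 2 — fraction explained by component i = λ_i / Σ λ:
  PC1: 41/45 = 0.9111
  PC2: 4/45 = 0.0889

Step 3 — cumulative fraction after k components = (λ_1 + ... + λ_k) / Σ λ:
  k = 1: 41/45 = 0.9111
  k = 2: (41 + 4)/45 = 45/45 = 1

Summary (fraction, with percent):

explained: PC1 0.9111 (91.11%), PC2 0.0889 (8.89%);  cumulative: 0.9111, 1


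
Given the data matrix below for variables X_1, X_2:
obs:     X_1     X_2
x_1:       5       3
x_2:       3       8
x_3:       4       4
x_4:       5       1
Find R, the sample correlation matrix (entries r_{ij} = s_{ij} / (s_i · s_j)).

Step 1 — column means:
  mean(X_1) = (5 + 3 + 4 + 5) / 4 = 17/4 = 4.25
  mean(X_2) = (3 + 8 + 4 + 1) / 4 = 16/4 = 4

Step 2 — sample variances and covariances s[i,j] = (1/(n-1)) · Σ_k (x_{k,i} - mean_i) · (x_{k,j} - mean_j), with n-1 = 3:
  s[X_1,X_1] = ((0.75)·(0.75) + (-1.25)·(-1.25) + (-0.25)·(-0.25) + (0.75)·(0.75)) / 3 = 2.75/3 = 0.9167
  s[X_1,X_2] = ((0.75)·(-1) + (-1.25)·(4) + (-0.25)·(0) + (0.75)·(-3)) / 3 = -8/3 = -2.6667
  s[X_2,X_2] = ((-1)·(-1) + (4)·(4) + (0)·(0) + (-3)·(-3)) / 3 = 26/3 = 8.6667
  Sample standard deviations s_i = √(s[i,i]):
  s(X_1) = √(0.9167) = 0.9574
  s(X_2) = √(8.6667) = 2.9439

Step 3 — r_{ij} = s_{ij} / (s_i · s_j):
  r[X_1,X_1] = 1 (diagonal).
  r[X_1,X_2] = -2.6667 / (0.9574 · 2.9439) = -2.6667 / 2.8186 = -0.9461
  r[X_2,X_2] = 1 (diagonal).

R is symmetric with unit diagonal. Assembling:

R = [[1, -0.9461],
 [-0.9461, 1]]


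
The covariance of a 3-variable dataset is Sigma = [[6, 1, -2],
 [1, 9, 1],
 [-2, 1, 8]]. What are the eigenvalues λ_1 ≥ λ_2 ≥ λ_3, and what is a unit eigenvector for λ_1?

Step 1 — characteristic polynomial p(λ) = det(λI - Sigma) = λ³ - tr·λ² + c_1·λ - det, where tr = trace, c_1 = sum of the principal 2×2 minors, det = det(Sigma):
  tr = 6 + 9 + 8 = 23,
  c_1 = (6·9 - (1)²) + (6·8 - (-2)²) + (9·8 - (1)²) = 53 + 44 + 71 = 168,
  det = 6·(9·8 - (1)²) - (1)·((1)·8 - (1)·(-2)) + (-2)·((1)·(1) - 9·(-2)) = 6·(71) - (1)·(10) + (-2)·(19) = 378.
  So p(λ) = λ³ - 23λ² + 168λ - 378.
Step 2 — look for an integer root (rational root theorem: any rational root is an integer divisor of 378). Testing λ = 9:
  p(9) = 729 - 1863 + 1512 - 378 = 0  ✓
  Dividing out (λ - 9): p(λ) = (λ - 9)(λ² - 14λ + 42).
Step 3 — remaining eigenvalues from the quadratic λ² - 14λ + 42 = 0:
  Δ = 14² - 4·42 = 196 - 168 = 28,  λ = (14 ± √28)/2 = (14 ± 5.2915)/2 ≈ 9.6458 or 4.3542.
  Sorted: λ_1 = 9.6458,  λ_2 = 9,  λ_3 = 4.3542  (check: sum = 23 = tr ✓).

Step 4 — unit eigenvector for λ_1 ≈ 9.6458: v spans the null space of (Sigma - λ_1 I), whose rows are
  r_1 = (-3.6458, 1, -2),  r_2 = (1, -0.6458, 1),  r_3 = (-2, 1, -1.6458).
  v is orthogonal to every row, so take v ∝ r_1 × r_2 = ((1)·(1) - (-2)·(-0.6458), (-2)·(1) - (-3.6458)·(1), (-3.6458)·(-0.6458) - (1)·(1)) ≈ (-0.2915, 1.6458, 1.3542).
  Rescale (multiply by -1 so the first nonzero entry is positive): u = (0.2915, -1.6458, -1.3542).
  ||u|| = √((0.2915)² + (-1.6458)² + (-1.3542)²) = √(4.6275) ≈ 2.1512,  v_1 = u/||u|| ≈ (0.1355, -0.7651, -0.6295) (||v_1|| = 1).

λ_1 = 9.6458,  λ_2 = 9,  λ_3 = 4.3542;  v_1 ≈ (0.1355, -0.7651, -0.6295)


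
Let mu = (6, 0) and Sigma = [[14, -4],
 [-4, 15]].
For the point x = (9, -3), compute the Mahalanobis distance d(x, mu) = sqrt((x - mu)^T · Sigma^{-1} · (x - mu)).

Step 1 — centre the observation: (x - mu) = (3, -3).

Step 2 — invert Sigma. det(Sigma) = 14·15 - (-4)² = 194.
  Sigma^{-1} = (1/det) · [[d, -b], [-b, a]] = [[0.0773, 0.0206],
 [0.0206, 0.0722]].

Step 3 — form the quadratic (x - mu)^T · Sigma^{-1} · (x - mu):
  Sigma^{-1} · (x - mu) = (0.1701, -0.1546).
  (x - mu)^T · [Sigma^{-1} · (x - mu)] = (3)·(0.1701) + (-3)·(-0.1546) = 0.9742.

Step 4 — take square root: d = √(0.9742) ≈ 0.987.

d(x, mu) = √(0.9742) ≈ 0.987


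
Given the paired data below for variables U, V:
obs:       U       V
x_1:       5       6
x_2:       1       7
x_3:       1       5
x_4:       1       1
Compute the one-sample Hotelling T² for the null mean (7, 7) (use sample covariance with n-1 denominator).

Step 1 — sample mean vector:
  mean(U) = (5 + 1 + 1 + 1) / 4 = 8/4 = 2
  mean(V) = (6 + 7 + 5 + 1) / 4 = 19/4 = 4.75
  x̄ = (2, 4.75),  deviation x̄ - mu_0 = (2, 4.75) - (7, 7) = (-5, -2.25).

Step 2 — sample covariance matrix, S[i,j] = (1/(n-1)) · Σ_k (x_{k,i} - mean_i) · (x_{k,j} - mean_j), divisor n-1 = 3:
  S[U,U] = ((3)·(3) + (-1)·(-1) + (-1)·(-1) + (-1)·(-1)) / 3 = 12/3 = 4
  S[U,V] = ((3)·(1.25) + (-1)·(2.25) + (-1)·(0.25) + (-1)·(-3.75)) / 3 = 5/3 = 1.6667
  S[V,V] = ((1.25)·(1.25) + (2.25)·(2.25) + (0.25)·(0.25) + (-3.75)·(-3.75)) / 3 = 20.75/3 = 6.9167
  S = [[4, 1.6667],
 [1.6667, 6.9167]].

Step 3 — invert S. det(S) = 4·6.9167 - (1.6667)² = 24.8889.
  S^{-1} = (1/det) · [[d, -b], [-b, a]] = [[0.2779, -0.067],
 [-0.067, 0.1607]].

Step 4 — quadratic form (x̄ - mu_0)^T · S^{-1} · (x̄ - mu_0):
  S^{-1} · (x̄ - mu_0) = (-1.2388, -0.0268),
  (x̄ - mu_0)^T · [...] = (-5)·(-1.2388) + (-2.25)·(-0.0268) = 6.2545.

Step 5 — scale by n: T² = 4 · 6.2545 = 25.0179.

T² ≈ 25.0179


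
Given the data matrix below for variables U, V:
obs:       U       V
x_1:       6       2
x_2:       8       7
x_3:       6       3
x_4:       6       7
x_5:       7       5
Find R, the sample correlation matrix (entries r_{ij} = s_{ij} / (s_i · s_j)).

Step 1 — column means:
  mean(U) = (6 + 8 + 6 + 6 + 7) / 5 = 33/5 = 6.6
  mean(V) = (2 + 7 + 3 + 7 + 5) / 5 = 24/5 = 4.8

Step 2 — sample variances and covariances s[i,j] = (1/(n-1)) · Σ_k (x_{k,i} - mean_i) · (x_{k,j} - mean_j), with n-1 = 4:
  s[U,U] = ((-0.6)·(-0.6) + (1.4)·(1.4) + (-0.6)·(-0.6) + (-0.6)·(-0.6) + (0.4)·(0.4)) / 4 = 3.2/4 = 0.8
  s[U,V] = ((-0.6)·(-2.8) + (1.4)·(2.2) + (-0.6)·(-1.8) + (-0.6)·(2.2) + (0.4)·(0.2)) / 4 = 4.6/4 = 1.15
  s[V,V] = ((-2.8)·(-2.8) + (2.2)·(2.2) + (-1.8)·(-1.8) + (2.2)·(2.2) + (0.2)·(0.2)) / 4 = 20.8/4 = 5.2
  Sample standard deviations s_i = √(s[i,i]):
  s(U) = √(0.8) = 0.8944
  s(V) = √(5.2) = 2.2804

Step 3 — r_{ij} = s_{ij} / (s_i · s_j):
  r[U,U] = 1 (diagonal).
  r[U,V] = 1.15 / (0.8944 · 2.2804) = 1.15 / 2.0396 = 0.5638
  r[V,V] = 1 (diagonal).

R is symmetric with unit diagonal. Assembling:

R = [[1, 0.5638],
 [0.5638, 1]]


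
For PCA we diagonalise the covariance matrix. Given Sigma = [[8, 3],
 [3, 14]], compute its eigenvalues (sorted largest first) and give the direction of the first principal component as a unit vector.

Step 1 — characteristic polynomial of 2×2 Sigma:
  det(Sigma - λI) = λ² - trace · λ + det = 0.
  trace = 8 + 14 = 22, det = 8·14 - (3)² = 103.
Step 2 — discriminant:
  Δ = trace² - 4·det = 484 - 412 = 72.
Step 3 — eigenvalues:
  λ = (trace ± √Δ)/2 = (22 ± 8.4853)/2,
  λ_1 = 15.2426,  λ_2 = 6.7574.

Step 4 — unit eigenvector for λ_1: solve (Sigma - λ_1 I)v = 0. First row:
  (8 - 15.2426)·v_x + (3)·v_y = 0, i.e. (-7.2426)·v_x + (3)·v_y = 0,
  so v ∝ (b, λ_1 - a) = (3, 7.2426) = u.
  ||u|| = √((3)² + (7.2426)²) = √(61.4558) ≈ 7.8394,
  v_1 = u/||u|| ≈ (0.3827, 0.9239) (||v_1|| = 1).

λ_1 = 15.2426,  λ_2 = 6.7574;  v_1 ≈ (0.3827, 0.9239)


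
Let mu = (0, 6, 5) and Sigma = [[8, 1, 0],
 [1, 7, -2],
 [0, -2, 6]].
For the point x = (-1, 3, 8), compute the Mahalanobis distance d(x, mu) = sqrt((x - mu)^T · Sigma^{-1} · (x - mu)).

Step 1 — centre the observation: (x - mu) = (-1, -3, 3).

Step 2 — invert Sigma (cofactor / det for 3×3, or solve directly):
  Sigma^{-1} = [[0.1275, -0.0201, -0.0067],
 [-0.0201, 0.1611, 0.0537],
 [-0.0067, 0.0537, 0.1846]].

Step 3 — form the quadratic (x - mu)^T · Sigma^{-1} · (x - mu):
  Sigma^{-1} · (x - mu) = (-0.0872, -0.302, 0.3993).
  (x - mu)^T · [Sigma^{-1} · (x - mu)] = (-1)·(-0.0872) + (-3)·(-0.302) + (3)·(0.3993) = 2.1913.

Step 4 — take square root: d = √(2.1913) ≈ 1.4803.

d(x, mu) = √(2.1913) ≈ 1.4803


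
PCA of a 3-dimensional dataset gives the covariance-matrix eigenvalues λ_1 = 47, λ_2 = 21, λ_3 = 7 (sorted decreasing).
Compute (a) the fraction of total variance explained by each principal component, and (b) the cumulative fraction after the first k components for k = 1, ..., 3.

Step 1 — total variance = trace(Sigma) = Σ λ_i = 47 + 21 + 7 = 75.

Step 2 — fraction explained by component i = λ_i / Σ λ:
  PC1: 47/75 = 0.6267
  PC2: 21/75 = 0.28
  PC3: 7/75 = 0.0933

Step 3 — cumulative fraction after k components = (λ_1 + ... + λ_k) / Σ λ:
  k = 1: 47/75 = 0.6267
  k = 2: (47 + 21)/75 = 68/75 = 0.9067
  k = 3: (47 + 21 + 7)/75 = 75/75 = 1

Summary (fraction, with percent):

explained: PC1 0.6267 (62.67%), PC2 0.28 (28%), PC3 0.0933 (9.33%);  cumulative: 0.6267, 0.9067, 1


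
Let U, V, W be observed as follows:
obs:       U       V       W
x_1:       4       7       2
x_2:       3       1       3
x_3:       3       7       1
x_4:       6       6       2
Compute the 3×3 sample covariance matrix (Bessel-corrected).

Step 1 — column means:
  mean(U) = (4 + 3 + 3 + 6) / 4 = 16/4 = 4
  mean(V) = (7 + 1 + 7 + 6) / 4 = 21/4 = 5.25
  mean(W) = (2 + 3 + 1 + 2) / 4 = 8/4 = 2

Step 2 — sample covariance S[i,j] = (1/(n-1)) · Σ_k (x_{k,i} - mean_i) · (x_{k,j} - mean_j), with n-1 = 3.
  S[U,U] = ((0)·(0) + (-1)·(-1) + (-1)·(-1) + (2)·(2)) / 3 = 6/3 = 2
  S[U,V] = ((0)·(1.75) + (-1)·(-4.25) + (-1)·(1.75) + (2)·(0.75)) / 3 = 4/3 = 1.3333
  S[U,W] = ((0)·(0) + (-1)·(1) + (-1)·(-1) + (2)·(0)) / 3 = 0/3 = 0
  S[V,V] = ((1.75)·(1.75) + (-4.25)·(-4.25) + (1.75)·(1.75) + (0.75)·(0.75)) / 3 = 24.75/3 = 8.25
  S[V,W] = ((1.75)·(0) + (-4.25)·(1) + (1.75)·(-1) + (0.75)·(0)) / 3 = -6/3 = -2
  S[W,W] = ((0)·(0) + (1)·(1) + (-1)·(-1) + (0)·(0)) / 3 = 2/3 = 0.6667

S is symmetric (S[j,i] = S[i,j]). Assembling:

S = [[2, 1.3333, 0],
 [1.3333, 8.25, -2],
 [0, -2, 0.6667]]


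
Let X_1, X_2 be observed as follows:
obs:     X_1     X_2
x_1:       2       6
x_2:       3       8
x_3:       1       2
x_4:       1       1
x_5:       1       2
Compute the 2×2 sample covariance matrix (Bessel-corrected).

Step 1 — column means:
  mean(X_1) = (2 + 3 + 1 + 1 + 1) / 5 = 8/5 = 1.6
  mean(X_2) = (6 + 8 + 2 + 1 + 2) / 5 = 19/5 = 3.8

Step 2 — sample covariance S[i,j] = (1/(n-1)) · Σ_k (x_{k,i} - mean_i) · (x_{k,j} - mean_j), with n-1 = 4.
  S[X_1,X_1] = ((0.4)·(0.4) + (1.4)·(1.4) + (-0.6)·(-0.6) + (-0.6)·(-0.6) + (-0.6)·(-0.6)) / 4 = 3.2/4 = 0.8
  S[X_1,X_2] = ((0.4)·(2.2) + (1.4)·(4.2) + (-0.6)·(-1.8) + (-0.6)·(-2.8) + (-0.6)·(-1.8)) / 4 = 10.6/4 = 2.65
  S[X_2,X_2] = ((2.2)·(2.2) + (4.2)·(4.2) + (-1.8)·(-1.8) + (-2.8)·(-2.8) + (-1.8)·(-1.8)) / 4 = 36.8/4 = 9.2

S is symmetric (S[j,i] = S[i,j]). Assembling:

S = [[0.8, 2.65],
 [2.65, 9.2]]


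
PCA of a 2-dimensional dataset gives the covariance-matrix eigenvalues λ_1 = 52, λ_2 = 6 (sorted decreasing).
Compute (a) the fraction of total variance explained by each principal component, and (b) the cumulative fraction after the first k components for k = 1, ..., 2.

Step 1 — total variance = trace(Sigma) = Σ λ_i = 52 + 6 = 58.

Step 2 — fraction explained by component i = λ_i / Σ λ:
  PC1: 52/58 = 0.8966
  PC2: 6/58 = 0.1034

Step 3 — cumulative fraction after k components = (λ_1 + ... + λ_k) / Σ λ:
  k = 1: 52/58 = 0.8966
  k = 2: (52 + 6)/58 = 58/58 = 1

Summary (fraction, with percent):

explained: PC1 0.8966 (89.66%), PC2 0.1034 (10.34%);  cumulative: 0.8966, 1


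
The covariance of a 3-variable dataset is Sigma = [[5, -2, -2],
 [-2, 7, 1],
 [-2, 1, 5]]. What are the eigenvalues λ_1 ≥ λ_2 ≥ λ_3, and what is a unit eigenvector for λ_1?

Step 1 — characteristic polynomial p(λ) = det(λI - Sigma) = λ³ - tr·λ² + c_1·λ - det, where tr = trace, c_1 = sum of the principal 2×2 minors, det = det(Sigma):
  tr = 5 + 7 + 5 = 17,
  c_1 = (5·7 - (-2)²) + (5·5 - (-2)²) + (7·5 - (1)²) = 31 + 21 + 34 = 86,
  det = 5·(7·5 - (1)²) - (-2)·((-2)·5 - (1)·(-2)) + (-2)·((-2)·(1) - 7·(-2)) = 5·(34) - (-2)·(-8) + (-2)·(12) = 130.
  So p(λ) = λ³ - 17λ² + 86λ - 130.
Step 2 — look for an integer root (rational root theorem: any rational root is an integer divisor of 130). Testing λ = 5:
  p(5) = 125 - 425 + 430 - 130 = 0  ✓
  Dividing out (λ - 5): p(λ) = (λ - 5)(λ² - 12λ + 26).
Step 3 — remaining eigenvalues from the quadratic λ² - 12λ + 26 = 0:
  Δ = 12² - 4·26 = 144 - 104 = 40,  λ = (12 ± √40)/2 = (12 ± 6.3246)/2 ≈ 9.1623 or 2.8377.
  Sorted: λ_1 = 9.1623,  λ_2 = 5,  λ_3 = 2.8377  (check: sum = 17 = tr ✓).

Step 4 — unit eigenvector for λ_1 ≈ 9.1623: v spans the null space of (Sigma - λ_1 I), whose rows are
  r_1 = (-4.1623, -2, -2),  r_2 = (-2, -2.1623, 1),  r_3 = (-2, 1, -4.1623).
  v is orthogonal to every row, so take v ∝ r_1 × r_2 = ((-2)·(1) - (-2)·(-2.1623), (-2)·(-2) - (-4.1623)·(1), (-4.1623)·(-2.1623) - (-2)·(-2)) ≈ (-6.3246, 8.1623, 5).
  Rescale (multiply by -1 so the first nonzero entry is positive): u = (6.3246, -8.1623, -5).
  ||u|| = √((6.3246)² + (-8.1623)² + (-5)²) = √(131.6228) ≈ 11.4727,  v_1 = u/||u|| ≈ (0.5513, -0.7115, -0.4358) (||v_1|| = 1).

λ_1 = 9.1623,  λ_2 = 5,  λ_3 = 2.8377;  v_1 ≈ (0.5513, -0.7115, -0.4358)


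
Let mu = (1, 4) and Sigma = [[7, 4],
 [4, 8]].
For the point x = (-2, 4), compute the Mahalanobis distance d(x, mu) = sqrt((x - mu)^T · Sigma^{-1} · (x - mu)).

Step 1 — centre the observation: (x - mu) = (-3, 0).

Step 2 — invert Sigma. det(Sigma) = 7·8 - (4)² = 40.
  Sigma^{-1} = (1/det) · [[d, -b], [-b, a]] = [[0.2, -0.1],
 [-0.1, 0.175]].

Step 3 — form the quadratic (x - mu)^T · Sigma^{-1} · (x - mu):
  Sigma^{-1} · (x - mu) = (-0.6, 0.3).
  (x - mu)^T · [Sigma^{-1} · (x - mu)] = (-3)·(-0.6) + (0)·(0.3) = 1.8.

Step 4 — take square root: d = √(1.8) ≈ 1.3416.

d(x, mu) = √(1.8) ≈ 1.3416


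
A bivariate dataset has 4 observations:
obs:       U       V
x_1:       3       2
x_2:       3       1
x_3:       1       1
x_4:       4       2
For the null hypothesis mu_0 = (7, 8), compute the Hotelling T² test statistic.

Step 1 — sample mean vector:
  mean(U) = (3 + 3 + 1 + 4) / 4 = 11/4 = 2.75
  mean(V) = (2 + 1 + 1 + 2) / 4 = 6/4 = 1.5
  x̄ = (2.75, 1.5),  deviation x̄ - mu_0 = (2.75, 1.5) - (7, 8) = (-4.25, -6.5).

Step 2 — sample covariance matrix, S[i,j] = (1/(n-1)) · Σ_k (x_{k,i} - mean_i) · (x_{k,j} - mean_j), divisor n-1 = 3:
  S[U,U] = ((0.25)·(0.25) + (0.25)·(0.25) + (-1.75)·(-1.75) + (1.25)·(1.25)) / 3 = 4.75/3 = 1.5833
  S[U,V] = ((0.25)·(0.5) + (0.25)·(-0.5) + (-1.75)·(-0.5) + (1.25)·(0.5)) / 3 = 1.5/3 = 0.5
  S[V,V] = ((0.5)·(0.5) + (-0.5)·(-0.5) + (-0.5)·(-0.5) + (0.5)·(0.5)) / 3 = 1/3 = 0.3333
  S = [[1.5833, 0.5],
 [0.5, 0.3333]].

Step 3 — invert S. det(S) = 1.5833·0.3333 - (0.5)² = 0.2778.
  S^{-1} = (1/det) · [[d, -b], [-b, a]] = [[1.2, -1.8],
 [-1.8, 5.7]].

Step 4 — quadratic form (x̄ - mu_0)^T · S^{-1} · (x̄ - mu_0):
  S^{-1} · (x̄ - mu_0) = (6.6, -29.4),
  (x̄ - mu_0)^T · [...] = (-4.25)·(6.6) + (-6.5)·(-29.4) = 163.05.

Step 5 — scale by n: T² = 4 · 163.05 = 652.2.

T² ≈ 652.2


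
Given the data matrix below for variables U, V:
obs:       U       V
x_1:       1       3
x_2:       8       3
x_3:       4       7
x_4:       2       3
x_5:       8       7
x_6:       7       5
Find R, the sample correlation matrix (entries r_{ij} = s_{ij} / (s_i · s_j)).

Step 1 — column means:
  mean(U) = (1 + 8 + 4 + 2 + 8 + 7) / 6 = 30/6 = 5
  mean(V) = (3 + 3 + 7 + 3 + 7 + 5) / 6 = 28/6 = 4.6667

Step 2 — sample variances and covariances s[i,j] = (1/(n-1)) · Σ_k (x_{k,i} - mean_i) · (x_{k,j} - mean_j), with n-1 = 5:
  s[U,U] = ((-4)·(-4) + (3)·(3) + (-1)·(-1) + (-3)·(-3) + (3)·(3) + (2)·(2)) / 5 = 48/5 = 9.6
  s[U,V] = ((-4)·(-1.6667) + (3)·(-1.6667) + (-1)·(2.3333) + (-3)·(-1.6667) + (3)·(2.3333) + (2)·(0.3333)) / 5 = 12/5 = 2.4
  s[V,V] = ((-1.6667)·(-1.6667) + (-1.6667)·(-1.6667) + (2.3333)·(2.3333) + (-1.6667)·(-1.6667) + (2.3333)·(2.3333) + (0.3333)·(0.3333)) / 5 = 19.3333/5 = 3.8667
  Sample standard deviations s_i = √(s[i,i]):
  s(U) = √(9.6) = 3.0984
  s(V) = √(3.8667) = 1.9664

Step 3 — r_{ij} = s_{ij} / (s_i · s_j):
  r[U,U] = 1 (diagonal).
  r[U,V] = 2.4 / (3.0984 · 1.9664) = 2.4 / 6.0926 = 0.3939
  r[V,V] = 1 (diagonal).

R is symmetric with unit diagonal. Assembling:

R = [[1, 0.3939],
 [0.3939, 1]]


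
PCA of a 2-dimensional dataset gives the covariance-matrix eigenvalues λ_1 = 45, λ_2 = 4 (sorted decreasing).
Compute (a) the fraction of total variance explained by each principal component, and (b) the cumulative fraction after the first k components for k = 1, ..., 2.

Step 1 — total variance = trace(Sigma) = Σ λ_i = 45 + 4 = 49.

Step 2 — fraction explained by component i = λ_i / Σ λ:
  PC1: 45/49 = 0.9184
  PC2: 4/49 = 0.0816

Step 3 — cumulative fraction after k components = (λ_1 + ... + λ_k) / Σ λ:
  k = 1: 45/49 = 0.9184
  k = 2: (45 + 4)/49 = 49/49 = 1

Summary (fraction, with percent):

explained: PC1 0.9184 (91.84%), PC2 0.0816 (8.16%);  cumulative: 0.9184, 1


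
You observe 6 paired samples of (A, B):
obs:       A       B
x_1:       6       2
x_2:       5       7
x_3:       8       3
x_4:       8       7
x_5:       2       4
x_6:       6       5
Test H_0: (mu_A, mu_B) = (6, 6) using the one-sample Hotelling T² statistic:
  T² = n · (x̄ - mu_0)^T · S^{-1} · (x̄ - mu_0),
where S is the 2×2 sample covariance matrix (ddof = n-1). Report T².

Step 1 — sample mean vector:
  mean(A) = (6 + 5 + 8 + 8 + 2 + 6) / 6 = 35/6 = 5.8333
  mean(B) = (2 + 7 + 3 + 7 + 4 + 5) / 6 = 28/6 = 4.6667
  x̄ = (5.8333, 4.6667),  deviation x̄ - mu_0 = (5.8333, 4.6667) - (6, 6) = (-0.1667, -1.3333).

Step 2 — sample covariance matrix, S[i,j] = (1/(n-1)) · Σ_k (x_{k,i} - mean_i) · (x_{k,j} - mean_j), divisor n-1 = 5:
  S[A,A] = ((0.1667)·(0.1667) + (-0.8333)·(-0.8333) + (2.1667)·(2.1667) + (2.1667)·(2.1667) + (-3.8333)·(-3.8333) + (0.1667)·(0.1667)) / 5 = 24.8333/5 = 4.9667
  S[A,B] = ((0.1667)·(-2.6667) + (-0.8333)·(2.3333) + (2.1667)·(-1.6667) + (2.1667)·(2.3333) + (-3.8333)·(-0.6667) + (0.1667)·(0.3333)) / 5 = 1.6667/5 = 0.3333
  S[B,B] = ((-2.6667)·(-2.6667) + (2.3333)·(2.3333) + (-1.6667)·(-1.6667) + (2.3333)·(2.3333) + (-0.6667)·(-0.6667) + (0.3333)·(0.3333)) / 5 = 21.3333/5 = 4.2667
  S = [[4.9667, 0.3333],
 [0.3333, 4.2667]].

Step 3 — invert S. det(S) = 4.9667·4.2667 - (0.3333)² = 21.08.
  S^{-1} = (1/det) · [[d, -b], [-b, a]] = [[0.2024, -0.0158],
 [-0.0158, 0.2356]].

Step 4 — quadratic form (x̄ - mu_0)^T · S^{-1} · (x̄ - mu_0):
  S^{-1} · (x̄ - mu_0) = (-0.0127, -0.3115),
  (x̄ - mu_0)^T · [...] = (-0.1667)·(-0.0127) + (-1.3333)·(-0.3115) = 0.4175.

Step 5 — scale by n: T² = 6 · 0.4175 = 2.5047.

T² ≈ 2.5047


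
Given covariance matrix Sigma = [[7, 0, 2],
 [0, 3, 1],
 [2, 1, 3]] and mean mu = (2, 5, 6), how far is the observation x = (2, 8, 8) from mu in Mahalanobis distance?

Step 1 — centre the observation: (x - mu) = (0, 3, 2).

Step 2 — invert Sigma (cofactor / det for 3×3, or solve directly):
  Sigma^{-1} = [[0.1818, 0.0455, -0.1364],
 [0.0455, 0.3864, -0.1591],
 [-0.1364, -0.1591, 0.4773]].

Step 3 — form the quadratic (x - mu)^T · Sigma^{-1} · (x - mu):
  Sigma^{-1} · (x - mu) = (-0.1364, 0.8409, 0.4773).
  (x - mu)^T · [Sigma^{-1} · (x - mu)] = (0)·(-0.1364) + (3)·(0.8409) + (2)·(0.4773) = 3.4773.

Step 4 — take square root: d = √(3.4773) ≈ 1.8647.

d(x, mu) = √(3.4773) ≈ 1.8647


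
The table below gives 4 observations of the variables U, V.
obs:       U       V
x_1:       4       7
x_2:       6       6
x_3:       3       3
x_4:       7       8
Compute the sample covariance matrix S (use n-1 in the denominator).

Step 1 — column means:
  mean(U) = (4 + 6 + 3 + 7) / 4 = 20/4 = 5
  mean(V) = (7 + 6 + 3 + 8) / 4 = 24/4 = 6

Step 2 — sample covariance S[i,j] = (1/(n-1)) · Σ_k (x_{k,i} - mean_i) · (x_{k,j} - mean_j), with n-1 = 3.
  S[U,U] = ((-1)·(-1) + (1)·(1) + (-2)·(-2) + (2)·(2)) / 3 = 10/3 = 3.3333
  S[U,V] = ((-1)·(1) + (1)·(0) + (-2)·(-3) + (2)·(2)) / 3 = 9/3 = 3
  S[V,V] = ((1)·(1) + (0)·(0) + (-3)·(-3) + (2)·(2)) / 3 = 14/3 = 4.6667

S is symmetric (S[j,i] = S[i,j]). Assembling:

S = [[3.3333, 3],
 [3, 4.6667]]


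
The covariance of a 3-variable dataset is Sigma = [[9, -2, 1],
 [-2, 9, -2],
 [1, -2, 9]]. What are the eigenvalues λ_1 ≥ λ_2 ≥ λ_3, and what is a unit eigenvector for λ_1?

Step 1 — characteristic polynomial p(λ) = det(λI - Sigma) = λ³ - tr·λ² + c_1·λ - det, where tr = trace, c_1 = sum of the principal 2×2 minors, det = det(Sigma):
  tr = 9 + 9 + 9 = 27,
  c_1 = (9·9 - (-2)²) + (9·9 - (1)²) + (9·9 - (-2)²) = 77 + 80 + 77 = 234,
  det = 9·(9·9 - (-2)²) - (-2)·((-2)·9 - (-2)·(1)) + (1)·((-2)·(-2) - 9·(1)) = 9·(77) - (-2)·(-16) + (1)·(-5) = 656.
  So p(λ) = λ³ - 27λ² + 234λ - 656.
Step 2 — look for an integer root (rational root theorem: any rational root is an integer divisor of 656). Testing λ = 8:
  p(8) = 512 - 1728 + 1872 - 656 = 0  ✓
  Dividing out (λ - 8): p(λ) = (λ - 8)(λ² - 19λ + 82).
Step 3 — remaining eigenvalues from the quadratic λ² - 19λ + 82 = 0:
  Δ = 19² - 4·82 = 361 - 328 = 33,  λ = (19 ± √33)/2 = (19 ± 5.7446)/2 ≈ 12.3723 or 6.6277.
  Sorted: λ_1 = 12.3723,  λ_2 = 8,  λ_3 = 6.6277  (check: sum = 27 = tr ✓).

Step 4 — unit eigenvector for λ_1 ≈ 12.3723: v spans the null space of (Sigma - λ_1 I), whose rows are
  r_1 = (-3.3723, -2, 1),  r_2 = (-2, -3.3723, -2),  r_3 = (1, -2, -3.3723).
  v is orthogonal to every row, so take v ∝ r_1 × r_2 = ((-2)·(-2) - (1)·(-3.3723), (1)·(-2) - (-3.3723)·(-2), (-3.3723)·(-3.3723) - (-2)·(-2)) ≈ (7.3723, -8.7446, 7.3723).
  Let u = (7.3723, -8.7446, 7.3723).
  ||u|| = √((7.3723)² + (-8.7446)² + (7.3723)²) = √(185.1684) ≈ 13.6077,  v_1 = u/||u|| ≈ (0.5418, -0.6426, 0.5418) (||v_1|| = 1).

λ_1 = 12.3723,  λ_2 = 8,  λ_3 = 6.6277;  v_1 ≈ (0.5418, -0.6426, 0.5418)


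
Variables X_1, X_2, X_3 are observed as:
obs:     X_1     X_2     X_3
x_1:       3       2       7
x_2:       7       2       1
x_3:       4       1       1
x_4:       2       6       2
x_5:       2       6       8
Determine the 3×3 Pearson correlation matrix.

Step 1 — column means:
  mean(X_1) = (3 + 7 + 4 + 2 + 2) / 5 = 18/5 = 3.6
  mean(X_2) = (2 + 2 + 1 + 6 + 6) / 5 = 17/5 = 3.4
  mean(X_3) = (7 + 1 + 1 + 2 + 8) / 5 = 19/5 = 3.8

Step 2 — sample variances and covariances s[i,j] = (1/(n-1)) · Σ_k (x_{k,i} - mean_i) · (x_{k,j} - mean_j), with n-1 = 4:
  s[X_1,X_1] = ((-0.6)·(-0.6) + (3.4)·(3.4) + (0.4)·(0.4) + (-1.6)·(-1.6) + (-1.6)·(-1.6)) / 4 = 17.2/4 = 4.3
  s[X_1,X_2] = ((-0.6)·(-1.4) + (3.4)·(-1.4) + (0.4)·(-2.4) + (-1.6)·(2.6) + (-1.6)·(2.6)) / 4 = -13.2/4 = -3.3
  s[X_1,X_3] = ((-0.6)·(3.2) + (3.4)·(-2.8) + (0.4)·(-2.8) + (-1.6)·(-1.8) + (-1.6)·(4.2)) / 4 = -16.4/4 = -4.1
  s[X_2,X_2] = ((-1.4)·(-1.4) + (-1.4)·(-1.4) + (-2.4)·(-2.4) + (2.6)·(2.6) + (2.6)·(2.6)) / 4 = 23.2/4 = 5.8
  s[X_2,X_3] = ((-1.4)·(3.2) + (-1.4)·(-2.8) + (-2.4)·(-2.8) + (2.6)·(-1.8) + (2.6)·(4.2)) / 4 = 12.4/4 = 3.1
  s[X_3,X_3] = ((3.2)·(3.2) + (-2.8)·(-2.8) + (-2.8)·(-2.8) + (-1.8)·(-1.8) + (4.2)·(4.2)) / 4 = 46.8/4 = 11.7
  Sample standard deviations s_i = √(s[i,i]):
  s(X_1) = √(4.3) = 2.0736
  s(X_2) = √(5.8) = 2.4083
  s(X_3) = √(11.7) = 3.4205

Step 3 — r_{ij} = s_{ij} / (s_i · s_j):
  r[X_1,X_1] = 1 (diagonal).
  r[X_1,X_2] = -3.3 / (2.0736 · 2.4083) = -3.3 / 4.994 = -0.6608
  r[X_1,X_3] = -4.1 / (2.0736 · 3.4205) = -4.1 / 7.093 = -0.578
  r[X_2,X_2] = 1 (diagonal).
  r[X_2,X_3] = 3.1 / (2.4083 · 3.4205) = 3.1 / 8.2377 = 0.3763
  r[X_3,X_3] = 1 (diagonal).

R is symmetric with unit diagonal. Assembling:

R = [[1, -0.6608, -0.578],
 [-0.6608, 1, 0.3763],
 [-0.578, 0.3763, 1]]


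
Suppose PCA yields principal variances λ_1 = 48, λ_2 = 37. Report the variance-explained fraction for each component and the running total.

Step 1 — total variance = trace(Sigma) = Σ λ_i = 48 + 37 = 85.

Step 2 — fraction explained by component i = λ_i / Σ λ:
  PC1: 48/85 = 0.5647
  PC2: 37/85 = 0.4353

Step 3 — cumulative fraction after k components = (λ_1 + ... + λ_k) / Σ λ:
  k = 1: 48/85 = 0.5647
  k = 2: (48 + 37)/85 = 85/85 = 1

Summary (fraction, with percent):

explained: PC1 0.5647 (56.47%), PC2 0.4353 (43.53%);  cumulative: 0.5647, 1


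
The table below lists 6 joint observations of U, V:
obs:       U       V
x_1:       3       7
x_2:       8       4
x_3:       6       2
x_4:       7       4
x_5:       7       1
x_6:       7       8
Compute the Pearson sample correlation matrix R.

Step 1 — column means:
  mean(U) = (3 + 8 + 6 + 7 + 7 + 7) / 6 = 38/6 = 6.3333
  mean(V) = (7 + 4 + 2 + 4 + 1 + 8) / 6 = 26/6 = 4.3333

Step 2 — sample variances and covariances s[i,j] = (1/(n-1)) · Σ_k (x_{k,i} - mean_i) · (x_{k,j} - mean_j), with n-1 = 5:
  s[U,U] = ((-3.3333)·(-3.3333) + (1.6667)·(1.6667) + (-0.3333)·(-0.3333) + (0.6667)·(0.6667) + (0.6667)·(0.6667) + (0.6667)·(0.6667)) / 5 = 15.3333/5 = 3.0667
  s[U,V] = ((-3.3333)·(2.6667) + (1.6667)·(-0.3333) + (-0.3333)·(-2.3333) + (0.6667)·(-0.3333) + (0.6667)·(-3.3333) + (0.6667)·(3.6667)) / 5 = -8.6667/5 = -1.7333
  s[V,V] = ((2.6667)·(2.6667) + (-0.3333)·(-0.3333) + (-2.3333)·(-2.3333) + (-0.3333)·(-0.3333) + (-3.3333)·(-3.3333) + (3.6667)·(3.6667)) / 5 = 37.3333/5 = 7.4667
  Sample standard deviations s_i = √(s[i,i]):
  s(U) = √(3.0667) = 1.7512
  s(V) = √(7.4667) = 2.7325

Step 3 — r_{ij} = s_{ij} / (s_i · s_j):
  r[U,U] = 1 (diagonal).
  r[U,V] = -1.7333 / (1.7512 · 2.7325) = -1.7333 / 4.7852 = -0.3622
  r[V,V] = 1 (diagonal).

R is symmetric with unit diagonal. Assembling:

R = [[1, -0.3622],
 [-0.3622, 1]]


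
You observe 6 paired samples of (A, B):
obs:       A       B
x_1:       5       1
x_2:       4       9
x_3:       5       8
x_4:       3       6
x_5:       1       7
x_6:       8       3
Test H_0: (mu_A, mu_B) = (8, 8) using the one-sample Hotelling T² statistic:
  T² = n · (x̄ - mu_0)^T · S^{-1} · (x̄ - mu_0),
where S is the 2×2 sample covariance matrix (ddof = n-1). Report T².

Step 1 — sample mean vector:
  mean(A) = (5 + 4 + 5 + 3 + 1 + 8) / 6 = 26/6 = 4.3333
  mean(B) = (1 + 9 + 8 + 6 + 7 + 3) / 6 = 34/6 = 5.6667
  x̄ = (4.3333, 5.6667),  deviation x̄ - mu_0 = (4.3333, 5.6667) - (8, 8) = (-3.6667, -2.3333).

Step 2 — sample covariance matrix, S[i,j] = (1/(n-1)) · Σ_k (x_{k,i} - mean_i) · (x_{k,j} - mean_j), divisor n-1 = 5:
  S[A,A] = ((0.6667)·(0.6667) + (-0.3333)·(-0.3333) + (0.6667)·(0.6667) + (-1.3333)·(-1.3333) + (-3.3333)·(-3.3333) + (3.6667)·(3.6667)) / 5 = 27.3333/5 = 5.4667
  S[A,B] = ((0.6667)·(-4.6667) + (-0.3333)·(3.3333) + (0.6667)·(2.3333) + (-1.3333)·(0.3333) + (-3.3333)·(1.3333) + (3.6667)·(-2.6667)) / 5 = -17.3333/5 = -3.4667
  S[B,B] = ((-4.6667)·(-4.6667) + (3.3333)·(3.3333) + (2.3333)·(2.3333) + (0.3333)·(0.3333) + (1.3333)·(1.3333) + (-2.6667)·(-2.6667)) / 5 = 47.3333/5 = 9.4667
  S = [[5.4667, -3.4667],
 [-3.4667, 9.4667]].

Step 3 — invert S. det(S) = 5.4667·9.4667 - (-3.4667)² = 39.7333.
  S^{-1} = (1/det) · [[d, -b], [-b, a]] = [[0.2383, 0.0872],
 [0.0872, 0.1376]].

Step 4 — quadratic form (x̄ - mu_0)^T · S^{-1} · (x̄ - mu_0):
  S^{-1} · (x̄ - mu_0) = (-1.0772, -0.6409),
  (x̄ - mu_0)^T · [...] = (-3.6667)·(-1.0772) + (-2.3333)·(-0.6409) = 5.4452.

Step 5 — scale by n: T² = 6 · 5.4452 = 32.6711.

T² ≈ 32.6711


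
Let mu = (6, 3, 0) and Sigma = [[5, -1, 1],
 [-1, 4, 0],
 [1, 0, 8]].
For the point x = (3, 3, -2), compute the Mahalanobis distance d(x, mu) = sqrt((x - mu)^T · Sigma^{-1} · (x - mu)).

Step 1 — centre the observation: (x - mu) = (-3, 0, -2).

Step 2 — invert Sigma (cofactor / det for 3×3, or solve directly):
  Sigma^{-1} = [[0.2162, 0.0541, -0.027],
 [0.0541, 0.2635, -0.0068],
 [-0.027, -0.0068, 0.1284]].

Step 3 — form the quadratic (x - mu)^T · Sigma^{-1} · (x - mu):
  Sigma^{-1} · (x - mu) = (-0.5946, -0.1486, -0.1757).
  (x - mu)^T · [Sigma^{-1} · (x - mu)] = (-3)·(-0.5946) + (0)·(-0.1486) + (-2)·(-0.1757) = 2.1351.

Step 4 — take square root: d = √(2.1351) ≈ 1.4612.

d(x, mu) = √(2.1351) ≈ 1.4612


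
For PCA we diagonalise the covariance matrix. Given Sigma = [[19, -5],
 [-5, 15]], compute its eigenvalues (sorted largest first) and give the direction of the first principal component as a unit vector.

Step 1 — characteristic polynomial of 2×2 Sigma:
  det(Sigma - λI) = λ² - trace · λ + det = 0.
  trace = 19 + 15 = 34, det = 19·15 - (-5)² = 260.
Step 2 — discriminant:
  Δ = trace² - 4·det = 1156 - 1040 = 116.
Step 3 — eigenvalues:
  λ = (trace ± √Δ)/2 = (34 ± 10.7703)/2,
  λ_1 = 22.3852,  λ_2 = 11.6148.

Step 4 — unit eigenvector for λ_1: solve (Sigma - λ_1 I)v = 0. First row:
  (19 - 22.3852)·v_x + (-5)·v_y = 0, i.e. (-3.3852)·v_x + (-5)·v_y = 0,
  so v ∝ (b, λ_1 - a) = (-5, 3.3852); multiply by -1 so the first entry is positive: u = (5, -3.3852).
  ||u|| = √((5)² + (-3.3852)²) = √(36.4593) ≈ 6.0382,
  v_1 = u/||u|| ≈ (0.8281, -0.5606) (||v_1|| = 1).

λ_1 = 22.3852,  λ_2 = 11.6148;  v_1 ≈ (0.8281, -0.5606)
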